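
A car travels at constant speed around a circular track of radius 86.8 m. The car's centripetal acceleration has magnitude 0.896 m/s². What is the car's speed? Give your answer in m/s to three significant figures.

8.82 m/s

a_c = v²/r ⇒ v = √(a_c · r) = √(0.896 × 86.8) = √77.77 = 8.819 m/s.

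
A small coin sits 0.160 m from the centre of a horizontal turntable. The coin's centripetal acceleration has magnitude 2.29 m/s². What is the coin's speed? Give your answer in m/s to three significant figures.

a_c = v²/r ⇒ v = √(a_c · r) = √(2.29 × 0.160) = √0.3664 = 0.6053 m/s.

0.605 m/s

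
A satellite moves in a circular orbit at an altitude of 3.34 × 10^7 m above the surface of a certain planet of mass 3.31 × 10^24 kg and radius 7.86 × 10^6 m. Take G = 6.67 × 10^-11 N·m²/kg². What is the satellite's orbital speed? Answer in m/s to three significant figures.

2310 m/s

Orbital radius r = R + h = 7.86 × 10^6 + 3.34 × 10^7 = 4.126 × 10^7 m.
Gravity supplies the centripetal force: G M m / r² = m v² / r, so v = √(GM/r).
v = √(6.67 × 10^-11 × 3.31 × 10^24 / 4.126 × 10^7) = √(5.351 × 10^6) = 2313 m/s.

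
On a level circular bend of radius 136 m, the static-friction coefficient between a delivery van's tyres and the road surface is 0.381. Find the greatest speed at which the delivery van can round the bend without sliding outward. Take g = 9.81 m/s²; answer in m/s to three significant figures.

22.5 m/s

The only inward force on a level bend is static friction, so at the limit f_s = μ_s N = μ_s m g = m v²/r.
Mass cancels: v_max = √(μ_s g r) = √(0.381 × 9.81 × 136) = √508.3 = 22.55 m/s.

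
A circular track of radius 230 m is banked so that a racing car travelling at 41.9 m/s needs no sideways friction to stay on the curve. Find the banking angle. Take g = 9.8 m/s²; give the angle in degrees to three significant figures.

37.9°

For a frictionless banked turn: horizontally N sinθ = mv²/r and vertically N cosθ = mg.
Dividing: tanθ = v²/(r g) = (41.9)²/(230 × 9.8) = 1756/2254 = 0.7789.
θ = arctan(0.7789) = 37.91°.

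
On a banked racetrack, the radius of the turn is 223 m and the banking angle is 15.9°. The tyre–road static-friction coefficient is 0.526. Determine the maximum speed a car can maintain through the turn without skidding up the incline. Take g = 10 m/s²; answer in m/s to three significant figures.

46.1 m/s

At the maximum speed, friction acts down the slope at its limiting value f = μN. Radially (horizontal, toward centre): N sinθ + μN cosθ = mv²/r. Vertically: N cosθ − μN sinθ = mg.
Dividing: v² = r g (sinθ + μcosθ)/(cosθ − μsinθ).
sinθ + μcosθ = 0.2740 + 0.526×0.9617 = 0.7798; cosθ − μsinθ = 0.9617 − 0.526×0.2740 = 0.8176.
v² = 223 × 10.0 × 0.7798/0.8176 = 2127 m²/s², so v = 46.12 m/s.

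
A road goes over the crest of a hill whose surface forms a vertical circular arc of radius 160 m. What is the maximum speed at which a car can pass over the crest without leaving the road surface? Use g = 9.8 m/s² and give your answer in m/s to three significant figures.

At the crest the centre of the circle is below the car, so the net downward (centripetal) force is mg − N = mv²/r.
The car leaves the road when N → 0, giving v_max = √(g r) = √(9.8 × 160) = 39.60 m/s.

39.6 m/s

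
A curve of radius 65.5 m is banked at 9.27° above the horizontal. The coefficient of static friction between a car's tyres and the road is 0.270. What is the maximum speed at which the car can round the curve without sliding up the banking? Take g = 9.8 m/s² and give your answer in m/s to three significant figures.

17.1 m/s

At the maximum speed, friction acts down the slope at its limiting value f = μN. Radially (horizontal, toward centre): N sinθ + μN cosθ = mv²/r. Vertically: N cosθ − μN sinθ = mg.
Dividing: v² = r g (sinθ + μcosθ)/(cosθ − μsinθ).
sinθ + μcosθ = 0.1611 + 0.270×0.9869 = 0.4276; cosθ − μsinθ = 0.9869 − 0.270×0.1611 = 0.9434.
v² = 65.5 × 9.8 × 0.4276/0.9434 = 290.9 m²/s², so v = 17.06 m/s.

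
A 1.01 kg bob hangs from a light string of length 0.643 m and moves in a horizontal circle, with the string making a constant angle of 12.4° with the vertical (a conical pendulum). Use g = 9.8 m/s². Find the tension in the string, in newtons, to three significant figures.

10.1 N

Vertically the bob has no acceleration, so T cosθ = mg.
T = mg/cosθ = 1.01 × 9.8 / cos 12.4° = 9.898/0.9767 = 10.13 N.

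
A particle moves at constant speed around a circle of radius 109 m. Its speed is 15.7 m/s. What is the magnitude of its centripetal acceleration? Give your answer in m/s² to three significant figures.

a_c = v²/r = (15.70)²/109 = 246.5/109 = 2.261 m/s².

2.26 m/s²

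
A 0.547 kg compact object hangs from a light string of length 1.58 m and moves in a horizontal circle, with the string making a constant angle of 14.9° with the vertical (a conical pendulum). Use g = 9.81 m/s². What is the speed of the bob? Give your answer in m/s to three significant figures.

1.03 m/s

The radius of the circle is r = L sinθ = 1.58 × sin 14.9° = 0.4063 m.
Horizontally T sinθ = mv²/r and vertically T cosθ = mg, so tanθ = v²/(rg).
v = √(r g tanθ) = √(0.4063 × 9.81 × 0.2661) = √1.060 = 1.030 m/s.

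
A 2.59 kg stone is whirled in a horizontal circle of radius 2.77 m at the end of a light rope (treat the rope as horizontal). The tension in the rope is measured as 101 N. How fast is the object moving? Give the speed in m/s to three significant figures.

T = m v²/r ⇒ v = √(T r / m) = √(101 × 2.77 / 2.59) = √108.0 = 10.39 m/s.

10.4 m/s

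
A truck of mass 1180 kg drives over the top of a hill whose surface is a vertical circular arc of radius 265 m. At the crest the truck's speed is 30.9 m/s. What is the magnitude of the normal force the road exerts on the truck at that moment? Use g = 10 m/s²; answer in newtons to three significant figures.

7550 N

At the crest the centripetal acceleration points downward (toward the centre of the arc), so mg − N = mv²/r.
N = m(g − v²/r) = 1180 × (10.0 − (30.9)²/265) = 1180 × (10.0 − 3.603) = 1180 × 6.397 = 7548 N.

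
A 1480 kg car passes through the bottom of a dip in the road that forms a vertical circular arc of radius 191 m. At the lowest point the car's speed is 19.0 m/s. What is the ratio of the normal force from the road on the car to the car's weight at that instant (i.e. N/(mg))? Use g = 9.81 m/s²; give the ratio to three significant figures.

1.19

At the bottom, N − mg = mv²/r, so N = m(v²/r + g) and N/(mg) = v²/(rg) + 1 = (19.0)²/(191 × 9.81) + 1 = 0.1927 + 1 = 1.193.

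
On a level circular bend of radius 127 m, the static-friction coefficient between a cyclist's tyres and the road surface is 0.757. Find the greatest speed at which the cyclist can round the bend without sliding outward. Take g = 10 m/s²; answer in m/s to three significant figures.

31.0 m/s

On a flat curve, static friction is the only horizontal force, so it must supply the full centripetal force: μ_s m g = m v²/r.
Mass cancels: v_max = √(μ_s g r) = √(0.757 × 10.0 × 127) = √961.4 = 31.01 m/s.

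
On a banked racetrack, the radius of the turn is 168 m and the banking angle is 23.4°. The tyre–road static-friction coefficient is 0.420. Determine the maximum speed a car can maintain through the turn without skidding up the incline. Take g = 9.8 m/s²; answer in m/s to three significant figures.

At the maximum speed, friction acts down the slope at its limiting value f = μN. Radially (horizontal, toward centre): N sinθ + μN cosθ = mv²/r. Vertically: N cosθ − μN sinθ = mg.
Dividing: v² = r g (sinθ + μcosθ)/(cosθ − μsinθ).
sinθ + μcosθ = 0.3971 + 0.420×0.9178 = 0.7826; cosθ − μsinθ = 0.9178 − 0.420×0.3971 = 0.7510.
v² = 168 × 9.8 × 0.7826/0.7510 = 1716 m²/s², so v = 41.42 m/s.

41.4 m/s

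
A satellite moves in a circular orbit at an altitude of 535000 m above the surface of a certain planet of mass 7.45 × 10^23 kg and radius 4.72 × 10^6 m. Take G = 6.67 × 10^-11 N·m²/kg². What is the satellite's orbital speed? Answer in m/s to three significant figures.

3080 m/s

Orbital radius r = R + h = 4.72 × 10^6 + 535000 = 5.255 × 10^6 m.
Gravity supplies the centripetal force: G M m / r² = m v² / r, so v = √(GM/r).
v = √(6.67 × 10^-11 × 7.45 × 10^23 / 5.255 × 10^6) = √(9.456 × 10^6) = 3075 m/s.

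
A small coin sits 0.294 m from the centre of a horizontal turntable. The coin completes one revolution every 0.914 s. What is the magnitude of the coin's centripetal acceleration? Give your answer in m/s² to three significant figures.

v = 2πr/T = 2π × 0.294/0.914 = 2.021 m/s.
a_c = v²/r = (2.021)²/0.294 = 4.085/0.294 = 13.89 m/s².

13.9 m/s²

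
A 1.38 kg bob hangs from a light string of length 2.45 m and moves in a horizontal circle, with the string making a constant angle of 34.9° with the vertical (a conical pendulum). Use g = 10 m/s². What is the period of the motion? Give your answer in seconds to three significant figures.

r = L sinθ = 1.402 m. From T sinθ = mω²r and T cosθ = mg: tanθ = ω²r/g, so ω² = g tanθ / r = g/(L cosθ).
ω = √(g/(L cosθ)) = √(10.0/(2.45 × 0.8202)) = √4.977 = 2.231 rad/s.
Period = 2π/ω = 2.817 s.

2.82 s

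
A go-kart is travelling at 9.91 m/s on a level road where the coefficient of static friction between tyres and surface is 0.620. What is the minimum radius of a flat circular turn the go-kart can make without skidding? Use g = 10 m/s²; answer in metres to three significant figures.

At the limit, μ_s m g = m v²/r, so r_min = v²/(μ_s g) = (9.91)²/(0.620 × 10.0) = 98.21/6.200 = 15.84 m.

15.8 m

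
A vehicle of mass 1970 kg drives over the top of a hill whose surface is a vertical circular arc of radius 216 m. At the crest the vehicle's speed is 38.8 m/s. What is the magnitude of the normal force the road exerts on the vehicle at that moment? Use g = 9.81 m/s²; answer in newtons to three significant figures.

5600 N

At the crest the centripetal acceleration points downward (toward the centre of the arc), so mg − N = mv²/r.
N = m(g − v²/r) = 1970 × (9.81 − (38.8)²/216) = 1970 × (9.81 − 6.970) = 1970 × 2.840 = 5596 N.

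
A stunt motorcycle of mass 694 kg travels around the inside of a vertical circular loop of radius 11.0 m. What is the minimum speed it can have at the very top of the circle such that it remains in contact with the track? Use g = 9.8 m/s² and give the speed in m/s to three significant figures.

10.4 m/s

At the highest point the centre is directly below, so both the weight and N act inward: N + mg = mv²/r.
At minimum speed N → 0, so mg = mv_min²/r ⇒ v_min = √(g r) = √(9.8 × 11.0) = 10.38 m/s.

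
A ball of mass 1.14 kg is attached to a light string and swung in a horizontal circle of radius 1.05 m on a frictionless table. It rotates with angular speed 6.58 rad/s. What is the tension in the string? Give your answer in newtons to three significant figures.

51.8 N

v = ωr = 6.58 × 1.05 = 6.909 m/s.
The tension is the only horizontal force, so it supplies the full centripetal force: T = m v²/r = 1.14 × (6.909)²/1.05 = 1.14 × 47.73/1.05 = 51.83 N.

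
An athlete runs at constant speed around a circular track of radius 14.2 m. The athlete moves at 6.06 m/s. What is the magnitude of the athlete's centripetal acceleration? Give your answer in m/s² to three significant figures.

a_c = v²/r = (6.060)²/14.2 = 36.72/14.2 = 2.586 m/s².

2.59 m/s²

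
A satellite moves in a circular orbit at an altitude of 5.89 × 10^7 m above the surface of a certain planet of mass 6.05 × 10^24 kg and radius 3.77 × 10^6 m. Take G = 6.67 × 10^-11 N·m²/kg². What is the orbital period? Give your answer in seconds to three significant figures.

r = R + h = 3.77 × 10^6 + 5.89 × 10^7 = 6.267 × 10^7 m. Gravity provides the centripetal force: G M m / r² = m v² / r ⇒ v = √(GM/r) = 2538 m/s.
T = 2πr/v = 2π × 6.267 × 10^7 / 2538 = 155200 s.

155000 s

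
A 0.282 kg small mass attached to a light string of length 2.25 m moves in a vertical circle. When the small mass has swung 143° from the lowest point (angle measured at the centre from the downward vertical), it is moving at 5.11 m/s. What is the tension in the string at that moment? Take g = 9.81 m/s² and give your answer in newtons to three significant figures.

Take the radial direction toward the centre of the circle as positive. The component of the weight along the string toward the centre is −mg cos φ (φ measured from the bottom), so Newton's second law along the string gives T − mg cos φ = m v²/r.
cos 143° = -0.7986, so T = m(v²/r + g cos φ) = 0.282 × ((5.11)²/2.25 + 9.81 × -0.7986) = 0.282 × (11.61 + (-7.835)) = 0.282 × 3.771 = 1.063 N.

1.06 N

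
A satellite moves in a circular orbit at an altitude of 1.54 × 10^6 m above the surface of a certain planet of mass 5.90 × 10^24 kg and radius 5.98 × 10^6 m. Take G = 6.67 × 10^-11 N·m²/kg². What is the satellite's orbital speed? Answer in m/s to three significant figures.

Orbital radius r = R + h = 5.98 × 10^6 + 1.54 × 10^6 = 7.520 × 10^6 m.
Gravity supplies the centripetal force: G M m / r² = m v² / r, so v = √(GM/r).
v = √(6.67 × 10^-11 × 5.90 × 10^24 / 7.520 × 10^6) = √(5.233 × 10^7) = 7234 m/s.

7230 m/s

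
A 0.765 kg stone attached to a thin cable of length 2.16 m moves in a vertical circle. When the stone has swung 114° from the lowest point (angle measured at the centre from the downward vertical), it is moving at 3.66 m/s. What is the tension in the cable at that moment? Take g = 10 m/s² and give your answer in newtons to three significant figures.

1.63 N

Take the radial direction toward the centre of the circle as positive. The component of the weight along the string toward the centre is −mg cos φ (φ measured from the bottom), so Newton's second law along the string gives T − mg cos φ = m v²/r.
cos 114° = -0.4067, so T = m(v²/r + g cos φ) = 0.765 × ((3.66)²/2.16 + 10.0 × -0.4067) = 0.765 × (6.202 + (-4.067)) = 0.765 × 2.134 = 1.633 N.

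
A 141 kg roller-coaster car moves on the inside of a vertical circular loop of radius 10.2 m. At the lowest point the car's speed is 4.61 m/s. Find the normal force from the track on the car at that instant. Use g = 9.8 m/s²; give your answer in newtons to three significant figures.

1680 N

At the lowest point, N points up (toward the centre) and the weight mg points down (away from the centre), so the net inward force is N − mg = mv²/r.
N = m(v²/r + g) = 141 × ((4.61)²/10.2 + 9.8) = 141 × (2.084 + 9.8) = 141 × 11.88 = 1676 N.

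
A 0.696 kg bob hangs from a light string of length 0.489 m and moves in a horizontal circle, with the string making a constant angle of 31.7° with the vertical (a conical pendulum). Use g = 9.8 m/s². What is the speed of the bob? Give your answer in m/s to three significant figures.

1.25 m/s

The radius of the circle is r = L sinθ = 0.489 × sin 31.7° = 0.2570 m.
Horizontally T sinθ = mv²/r and vertically T cosθ = mg, so tanθ = v²/(rg).
v = √(r g tanθ) = √(0.2570 × 9.8 × 0.6176) = √1.555 = 1.247 m/s.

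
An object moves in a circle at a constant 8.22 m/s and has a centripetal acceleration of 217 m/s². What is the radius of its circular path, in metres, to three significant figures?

0.311 m

a_c = v²/r ⇒ r = v²/a_c = (8.22)²/217 = 67.57/217 = 0.3114 m.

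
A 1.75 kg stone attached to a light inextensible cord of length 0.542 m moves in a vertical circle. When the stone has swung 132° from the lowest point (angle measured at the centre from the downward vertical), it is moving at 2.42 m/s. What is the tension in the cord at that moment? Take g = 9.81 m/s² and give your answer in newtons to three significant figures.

Take the radial direction toward the centre of the circle as positive. The component of the weight along the string toward the centre is −mg cos φ (φ measured from the bottom), so Newton's second law along the string gives T − mg cos φ = m v²/r.
cos 132° = -0.6691, so T = m(v²/r + g cos φ) = 1.75 × ((2.42)²/0.542 + 9.81 × -0.6691) = 1.75 × (10.81 + (-6.564)) = 1.75 × 4.241 = 7.422 N.

7.42 N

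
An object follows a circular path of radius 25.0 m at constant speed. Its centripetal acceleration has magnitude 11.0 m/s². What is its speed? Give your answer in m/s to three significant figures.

16.6 m/s

a_c = v²/r ⇒ v = √(a_c · r) = √(11.0 × 25.0) = √275.0 = 16.58 m/s.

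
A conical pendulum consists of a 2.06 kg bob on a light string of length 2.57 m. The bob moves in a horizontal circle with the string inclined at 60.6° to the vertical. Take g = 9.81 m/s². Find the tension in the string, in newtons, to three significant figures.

Vertically the bob has no acceleration, so T cosθ = mg.
T = mg/cosθ = 2.06 × 9.81 / cos 60.6° = 20.21/0.4909 = 41.17 N.

41.2 N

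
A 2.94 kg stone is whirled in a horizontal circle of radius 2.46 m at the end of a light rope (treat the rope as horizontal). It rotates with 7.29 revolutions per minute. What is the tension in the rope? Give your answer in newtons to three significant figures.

4.21 N

ω = 7.29 rev/min × 2π/60 = 0.7634 rad/s, so v = ωr = 0.7634 × 2.46 = 1.878 m/s.
The tension is the only horizontal force, so it supplies the full centripetal force: T = m v²/r = 2.94 × (1.878)²/2.46 = 2.94 × 3.527/2.46 = 4.215 N.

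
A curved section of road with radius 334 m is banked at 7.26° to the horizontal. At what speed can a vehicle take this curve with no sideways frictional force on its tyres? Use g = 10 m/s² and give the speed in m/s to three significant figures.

On a frictionless banked curve, N sinθ = mv²/r and N cosθ = mg, so tanθ = v²/(rg).
v = √(r g tanθ) = √(334 × 10.0 × tan 7.26°) = √(334 × 10.0 × 0.1274) = √425.5 = 20.63 m/s.

20.6 m/s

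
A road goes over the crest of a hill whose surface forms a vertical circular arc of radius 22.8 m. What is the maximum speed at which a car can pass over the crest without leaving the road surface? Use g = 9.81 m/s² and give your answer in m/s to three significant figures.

15.0 m/s

At the crest the centre of the circle is below the car, so the net downward (centripetal) force is mg − N = mv²/r.
The car leaves the road when N → 0, giving v_max = √(g r) = √(9.81 × 22.8) = 14.96 m/s.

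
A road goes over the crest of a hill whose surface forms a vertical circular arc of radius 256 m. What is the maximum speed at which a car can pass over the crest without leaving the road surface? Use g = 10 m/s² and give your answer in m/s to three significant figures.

At the crest the centre of the circle is below the car, so the net downward (centripetal) force is mg − N = mv²/r.
The car leaves the road when N → 0, giving v_max = √(g r) = √(10.0 × 256) = 50.60 m/s.

50.6 m/s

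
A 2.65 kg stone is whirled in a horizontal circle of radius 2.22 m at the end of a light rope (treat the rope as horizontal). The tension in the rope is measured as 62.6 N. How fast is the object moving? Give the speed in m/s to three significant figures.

7.24 m/s

T = m v²/r ⇒ v = √(T r / m) = √(62.6 × 2.22 / 2.65) = √52.44 = 7.242 m/s.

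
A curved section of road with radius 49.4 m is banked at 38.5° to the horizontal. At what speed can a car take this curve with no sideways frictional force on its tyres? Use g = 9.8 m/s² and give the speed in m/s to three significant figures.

On a frictionless banked curve, N sinθ = mv²/r and N cosθ = mg, so tanθ = v²/(rg).
v = √(r g tanθ) = √(49.4 × 9.8 × tan 38.5°) = √(49.4 × 9.8 × 0.7954) = √385.1 = 19.62 m/s.

19.6 m/s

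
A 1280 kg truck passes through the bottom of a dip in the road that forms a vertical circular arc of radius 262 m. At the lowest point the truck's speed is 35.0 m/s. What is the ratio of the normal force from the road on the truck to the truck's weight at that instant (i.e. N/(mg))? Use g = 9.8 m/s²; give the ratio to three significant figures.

1.48

At the bottom, N − mg = mv²/r, so N = m(v²/r + g) and N/(mg) = v²/(rg) + 1 = (35.0)²/(262 × 9.8) + 1 = 0.4771 + 1 = 1.477.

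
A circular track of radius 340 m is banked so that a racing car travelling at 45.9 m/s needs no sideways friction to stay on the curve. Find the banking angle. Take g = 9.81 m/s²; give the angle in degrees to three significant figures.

32.3°

With no friction, the horizontal component of the normal force provides the centripetal force: N sinθ = mv²/r, while N cosθ = mg vertically.
Dividing: tanθ = v²/(r g) = (45.9)²/(340 × 9.81) = 2107/3335 = 0.6317.
θ = arctan(0.6317) = 32.28°.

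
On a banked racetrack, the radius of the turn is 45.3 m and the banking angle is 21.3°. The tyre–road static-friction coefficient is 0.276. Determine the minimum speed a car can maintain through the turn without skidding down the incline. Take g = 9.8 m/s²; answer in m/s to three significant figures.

At the minimum speed, friction acts up the slope at its limiting value f = μN. Radially (horizontal, toward centre): N sinθ − μN cosθ = mv²/r. Vertically: N cosθ + μN sinθ = mg.
Dividing: v² = r g (sinθ − μcosθ)/(cosθ + μsinθ).
sinθ − μcosθ = 0.3633 − 0.276×0.9317 = 0.1061; cosθ + μsinθ = 0.9317 + 0.276×0.3633 = 1.032.
v² = 45.3 × 9.8 × 0.1061/1.032 = 45.65 m²/s², so v = 6.756 m/s.

6.76 m/s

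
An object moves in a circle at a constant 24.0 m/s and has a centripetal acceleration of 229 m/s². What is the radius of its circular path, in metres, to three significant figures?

2.52 m

a_c = v²/r ⇒ r = v²/a_c = (24.0)²/229 = 576.0/229 = 2.515 m.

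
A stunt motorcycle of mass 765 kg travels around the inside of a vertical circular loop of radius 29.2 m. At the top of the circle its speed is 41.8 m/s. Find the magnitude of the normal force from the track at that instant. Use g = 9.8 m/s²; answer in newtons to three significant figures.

At the top, both N and the weight mg point inward (toward the centre), so N + mg = mv²/r.
N = m(v²/r − g) = 765 × ((41.8)²/29.2 − 9.8) = 765 × (59.84 − 9.8) = 765 × 50.04 = 38280 N.

38300 N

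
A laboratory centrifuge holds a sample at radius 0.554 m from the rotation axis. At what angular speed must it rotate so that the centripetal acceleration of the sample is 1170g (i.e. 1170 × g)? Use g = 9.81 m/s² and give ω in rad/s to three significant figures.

144 rad/s

Centripetal acceleration a_c = ω²r. Setting ω²r = 1170g:
ω = √(1170g / r) = √(1170 × 9.81 / 0.554) = √20720 = 143.9 rad/s.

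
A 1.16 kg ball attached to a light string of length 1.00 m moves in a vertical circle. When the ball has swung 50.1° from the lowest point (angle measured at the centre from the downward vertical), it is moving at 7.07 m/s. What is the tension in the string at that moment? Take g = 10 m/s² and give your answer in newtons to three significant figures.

65.4 N

Take the radial direction toward the centre of the circle as positive. The component of the weight along the string toward the centre is −mg cos φ (φ measured from the bottom), so Newton's second law along the string gives T − mg cos φ = m v²/r.
cos 50.1° = 0.6414, so T = m(v²/r + g cos φ) = 1.16 × ((7.07)²/1.00 + 10.0 × 0.6414) = 1.16 × (49.98 + (6.414)) = 1.16 × 56.40 = 65.42 N.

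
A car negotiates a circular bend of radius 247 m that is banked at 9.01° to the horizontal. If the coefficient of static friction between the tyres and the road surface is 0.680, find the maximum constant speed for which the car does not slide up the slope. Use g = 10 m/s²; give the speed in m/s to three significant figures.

At the maximum speed, friction acts down the slope at its limiting value f = μN. Radially (horizontal, toward centre): N sinθ + μN cosθ = mv²/r. Vertically: N cosθ − μN sinθ = mg.
Dividing: v² = r g (sinθ + μcosθ)/(cosθ − μsinθ).
sinθ + μcosθ = 0.1566 + 0.680×0.9877 = 0.8282; cosθ − μsinθ = 0.9877 − 0.680×0.1566 = 0.8812.
v² = 247 × 10.0 × 0.8282/0.8812 = 2322 m²/s², so v = 48.18 m/s.

48.2 m/s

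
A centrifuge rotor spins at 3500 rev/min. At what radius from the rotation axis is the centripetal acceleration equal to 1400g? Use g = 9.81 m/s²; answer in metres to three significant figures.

ω = 3500 rev/min × 2π/60 = 366.5 rad/s.
a_c = ω²r = 1400g ⇒ r = 1400 × 9.81 / (366.5)² = 13730/134300 = 0.1022 m.

0.102 m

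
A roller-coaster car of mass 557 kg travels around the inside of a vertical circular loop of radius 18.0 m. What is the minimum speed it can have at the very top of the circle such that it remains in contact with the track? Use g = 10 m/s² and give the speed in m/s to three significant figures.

13.4 m/s

At the highest point the centre is directly below, so both the weight and N act inward: N + mg = mv²/r.
At minimum speed N → 0, so mg = mv_min²/r ⇒ v_min = √(g r) = √(10.0 × 18.0) = 13.42 m/s.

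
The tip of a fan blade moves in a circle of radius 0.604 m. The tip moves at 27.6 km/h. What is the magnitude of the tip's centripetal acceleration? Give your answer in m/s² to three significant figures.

97.3 m/s²

v = 27.6 km/h = 27.6/3.6 = 7.667 m/s.
a_c = v²/r = (7.667)²/0.604 = 58.78/0.604 = 97.31 m/s².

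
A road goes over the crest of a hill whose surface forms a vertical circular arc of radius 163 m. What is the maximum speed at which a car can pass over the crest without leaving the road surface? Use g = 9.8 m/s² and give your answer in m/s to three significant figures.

40.0 m/s

At the crest the centre of the circle is below the car, so the net downward (centripetal) force is mg − N = mv²/r.
The car leaves the road when N → 0, giving v_max = √(g r) = √(9.8 × 163) = 39.97 m/s.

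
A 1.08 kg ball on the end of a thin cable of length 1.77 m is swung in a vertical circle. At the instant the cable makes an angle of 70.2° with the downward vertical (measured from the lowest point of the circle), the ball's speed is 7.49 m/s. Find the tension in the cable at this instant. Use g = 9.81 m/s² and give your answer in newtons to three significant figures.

37.8 N

Take the radial direction toward the centre of the circle as positive. The component of the weight along the string toward the centre is −mg cos φ (φ measured from the bottom), so Newton's second law along the string gives T − mg cos φ = m v²/r.
cos 70.2° = 0.3387, so T = m(v²/r + g cos φ) = 1.08 × ((7.49)²/1.77 + 9.81 × 0.3387) = 1.08 × (31.69 + (3.323)) = 1.08 × 35.02 = 37.82 N.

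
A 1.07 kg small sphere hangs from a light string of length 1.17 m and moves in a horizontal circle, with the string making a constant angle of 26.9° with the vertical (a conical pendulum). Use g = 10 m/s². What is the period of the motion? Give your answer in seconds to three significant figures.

2.03 s

r = L sinθ = 0.5293 m. From T sinθ = mω²r and T cosθ = mg: tanθ = ω²r/g, so ω² = g tanθ / r = g/(L cosθ).
ω = √(g/(L cosθ)) = √(10.0/(1.17 × 0.8918)) = √9.584 = 3.096 rad/s.
Period = 2π/ω = 2.030 s.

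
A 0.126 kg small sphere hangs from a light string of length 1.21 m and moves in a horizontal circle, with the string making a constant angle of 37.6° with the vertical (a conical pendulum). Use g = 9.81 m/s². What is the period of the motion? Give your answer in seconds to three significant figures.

1.96 s

r = L sinθ = 0.7383 m. From T sinθ = mω²r and T cosθ = mg: tanθ = ω²r/g, so ω² = g tanθ / r = g/(L cosθ).
ω = √(g/(L cosθ)) = √(9.81/(1.21 × 0.7923)) = √10.23 = 3.199 rad/s.
Period = 2π/ω = 1.964 s.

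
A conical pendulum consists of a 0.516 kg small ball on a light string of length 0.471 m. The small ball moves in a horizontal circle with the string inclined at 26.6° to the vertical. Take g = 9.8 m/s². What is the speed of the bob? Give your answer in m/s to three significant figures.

1.02 m/s

The radius of the circle is r = L sinθ = 0.471 × sin 26.6° = 0.2109 m.
Horizontally T sinθ = mv²/r and vertically T cosθ = mg, so tanθ = v²/(rg).
v = √(r g tanθ) = √(0.2109 × 9.8 × 0.5008) = √1.035 = 1.017 m/s.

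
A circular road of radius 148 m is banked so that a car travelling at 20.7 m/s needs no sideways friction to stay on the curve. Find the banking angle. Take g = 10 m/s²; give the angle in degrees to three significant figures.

16.1°

With no friction, the horizontal component of the normal force provides the centripetal force: N sinθ = mv²/r, while N cosθ = mg vertically.
Dividing: tanθ = v²/(r g) = (20.7)²/(148 × 10.0) = 428.5/1480 = 0.2895.
θ = arctan(0.2895) = 16.15°.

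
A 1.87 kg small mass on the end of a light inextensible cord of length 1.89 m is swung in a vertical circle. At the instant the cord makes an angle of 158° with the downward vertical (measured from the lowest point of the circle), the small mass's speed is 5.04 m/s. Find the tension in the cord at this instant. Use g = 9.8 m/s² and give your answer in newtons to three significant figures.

Take the radial direction toward the centre of the circle as positive. The component of the weight along the string toward the centre is −mg cos φ (φ measured from the bottom), so Newton's second law along the string gives T − mg cos φ = m v²/r.
cos 158° = -0.9272, so T = m(v²/r + g cos φ) = 1.87 × ((5.04)²/1.89 + 9.8 × -0.9272) = 1.87 × (13.44 + (-9.086)) = 1.87 × 4.354 = 8.141 N.

8.14 N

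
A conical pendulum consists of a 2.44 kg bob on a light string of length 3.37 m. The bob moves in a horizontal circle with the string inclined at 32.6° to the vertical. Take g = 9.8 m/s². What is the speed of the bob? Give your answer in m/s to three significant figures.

3.37 m/s

The radius of the circle is r = L sinθ = 3.37 × sin 32.6° = 1.816 m.
Horizontally T sinθ = mv²/r and vertically T cosθ = mg, so tanθ = v²/(rg).
v = √(r g tanθ) = √(1.816 × 9.8 × 0.6395) = √11.38 = 3.373 m/s.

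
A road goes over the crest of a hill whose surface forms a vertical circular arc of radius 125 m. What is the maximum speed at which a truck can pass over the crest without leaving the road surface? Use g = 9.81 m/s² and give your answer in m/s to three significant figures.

35.0 m/s

At the crest the centre of the circle is below the truck, so the net downward (centripetal) force is mg − N = mv²/r.
The truck leaves the road when N → 0, giving v_max = √(g r) = √(9.81 × 125) = 35.02 m/s.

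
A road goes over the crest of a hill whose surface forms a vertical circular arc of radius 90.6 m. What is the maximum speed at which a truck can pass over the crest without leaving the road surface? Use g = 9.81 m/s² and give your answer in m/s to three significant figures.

29.8 m/s

At the crest the centre of the circle is below the truck, so the net downward (centripetal) force is mg − N = mv²/r.
The truck leaves the road when N → 0, giving v_max = √(g r) = √(9.81 × 90.6) = 29.81 m/s.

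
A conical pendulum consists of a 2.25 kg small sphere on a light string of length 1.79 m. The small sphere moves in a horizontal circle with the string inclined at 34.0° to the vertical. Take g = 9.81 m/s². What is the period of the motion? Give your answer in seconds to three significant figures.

r = L sinθ = 1.001 m. From T sinθ = mω²r and T cosθ = mg: tanθ = ω²r/g, so ω² = g tanθ / r = g/(L cosθ).
ω = √(g/(L cosθ)) = √(9.81/(1.79 × 0.8290)) = √6.611 = 2.571 rad/s.
Period = 2π/ω = 2.444 s.

2.44 s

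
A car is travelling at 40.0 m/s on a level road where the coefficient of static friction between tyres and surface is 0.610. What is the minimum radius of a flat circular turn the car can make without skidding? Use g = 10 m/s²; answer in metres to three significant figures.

At the limit, μ_s m g = m v²/r, so r_min = v²/(μ_s g) = (40.0)²/(0.610 × 10.0) = 1600/6.100 = 262.3 m.

262 m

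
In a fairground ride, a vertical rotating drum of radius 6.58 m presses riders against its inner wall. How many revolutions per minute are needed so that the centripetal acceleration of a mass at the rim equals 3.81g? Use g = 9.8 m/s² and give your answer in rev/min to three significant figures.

Require ω²r = 3.81g, so ω = √(3.81 × 9.8/6.58) = 2.382 rad/s.
In rev/min: ω × 60/(2π) = 2.382 × 60/(2π) = 22.75 rev/min.

22.7 rev/min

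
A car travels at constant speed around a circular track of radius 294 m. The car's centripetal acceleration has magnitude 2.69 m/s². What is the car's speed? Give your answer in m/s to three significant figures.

a_c = v²/r ⇒ v = √(a_c · r) = √(2.69 × 294) = √790.9 = 28.12 m/s.

28.1 m/s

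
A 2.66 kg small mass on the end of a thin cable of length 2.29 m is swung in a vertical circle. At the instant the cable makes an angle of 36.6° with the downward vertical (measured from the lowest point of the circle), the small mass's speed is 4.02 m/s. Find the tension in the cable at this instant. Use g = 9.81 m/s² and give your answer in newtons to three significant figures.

39.7 N

Take the radial direction toward the centre of the circle as positive. The component of the weight along the string toward the centre is −mg cos φ (φ measured from the bottom), so Newton's second law along the string gives T − mg cos φ = m v²/r.
cos 36.6° = 0.8028, so T = m(v²/r + g cos φ) = 2.66 × ((4.02)²/2.29 + 9.81 × 0.8028) = 2.66 × (7.057 + (7.876)) = 2.66 × 14.93 = 39.72 N.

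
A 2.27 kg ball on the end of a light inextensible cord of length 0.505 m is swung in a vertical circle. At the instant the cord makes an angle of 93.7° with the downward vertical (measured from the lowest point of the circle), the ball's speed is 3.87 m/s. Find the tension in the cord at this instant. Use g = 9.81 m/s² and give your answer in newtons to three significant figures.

Take the radial direction toward the centre of the circle as positive. The component of the weight along the string toward the centre is −mg cos φ (φ measured from the bottom), so Newton's second law along the string gives T − mg cos φ = m v²/r.
cos 93.7° = -0.06453, so T = m(v²/r + g cos φ) = 2.27 × ((3.87)²/0.505 + 9.81 × -0.06453) = 2.27 × (29.66 + (-0.6331)) = 2.27 × 29.02 = 65.88 N.

65.9 N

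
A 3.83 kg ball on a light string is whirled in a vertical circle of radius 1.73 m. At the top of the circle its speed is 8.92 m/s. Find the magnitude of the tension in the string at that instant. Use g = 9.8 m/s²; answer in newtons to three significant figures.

139 N

At the top, both T and the weight mg point inward (toward the centre), so T + mg = mv²/r.
T = m(v²/r − g) = 3.83 × ((8.92)²/1.73 − 9.8) = 3.83 × (45.99 − 9.8) = 3.83 × 36.19 = 138.6 N.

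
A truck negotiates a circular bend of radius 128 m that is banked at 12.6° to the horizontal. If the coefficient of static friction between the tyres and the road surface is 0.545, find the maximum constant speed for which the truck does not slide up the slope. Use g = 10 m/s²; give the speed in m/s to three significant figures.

At the maximum speed, friction acts down the slope at its limiting value f = μN. Radially (horizontal, toward centre): N sinθ + μN cosθ = mv²/r. Vertically: N cosθ − μN sinθ = mg.
Dividing: v² = r g (sinθ + μcosθ)/(cosθ − μsinθ).
sinθ + μcosθ = 0.2181 + 0.545×0.9759 = 0.7500; cosθ − μsinθ = 0.9759 − 0.545×0.2181 = 0.8570.
v² = 128 × 10.0 × 0.7500/0.8570 = 1120 m²/s², so v = 33.47 m/s.

33.5 m/s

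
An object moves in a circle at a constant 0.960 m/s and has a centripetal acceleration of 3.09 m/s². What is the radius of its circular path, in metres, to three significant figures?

a_c = v²/r ⇒ r = v²/a_c = (0.960)²/3.09 = 0.9216/3.09 = 0.2983 m.

0.298 m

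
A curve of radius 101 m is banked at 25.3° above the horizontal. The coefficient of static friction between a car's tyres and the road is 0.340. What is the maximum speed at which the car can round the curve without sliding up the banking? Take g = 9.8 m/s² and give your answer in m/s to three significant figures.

31.0 m/s

At the maximum speed, friction acts down the slope at its limiting value f = μN. Radially (horizontal, toward centre): N sinθ + μN cosθ = mv²/r. Vertically: N cosθ − μN sinθ = mg.
Dividing: v² = r g (sinθ + μcosθ)/(cosθ − μsinθ).
sinθ + μcosθ = 0.4274 + 0.340×0.9041 = 0.7347; cosθ − μsinθ = 0.9041 − 0.340×0.4274 = 0.7588.
v² = 101 × 9.8 × 0.7347/0.7588 = 958.4 m²/s², so v = 30.96 m/s.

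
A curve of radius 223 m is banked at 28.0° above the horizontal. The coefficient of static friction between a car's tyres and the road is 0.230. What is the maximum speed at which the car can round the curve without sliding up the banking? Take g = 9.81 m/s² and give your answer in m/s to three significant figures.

43.6 m/s

At the maximum speed, friction acts down the slope at its limiting value f = μN. Radially (horizontal, toward centre): N sinθ + μN cosθ = mv²/r. Vertically: N cosθ − μN sinθ = mg.
Dividing: v² = r g (sinθ + μcosθ)/(cosθ − μsinθ).
sinθ + μcosθ = 0.4695 + 0.230×0.8829 = 0.6725; cosθ − μsinθ = 0.8829 − 0.230×0.4695 = 0.7750.
v² = 223 × 9.81 × 0.6725/0.7750 = 1899 m²/s², so v = 43.57 m/s.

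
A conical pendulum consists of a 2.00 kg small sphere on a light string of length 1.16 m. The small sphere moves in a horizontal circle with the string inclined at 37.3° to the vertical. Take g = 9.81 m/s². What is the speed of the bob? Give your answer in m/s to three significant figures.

The radius of the circle is r = L sinθ = 1.16 × sin 37.3° = 0.7029 m.
Horizontally T sinθ = mv²/r and vertically T cosθ = mg, so tanθ = v²/(rg).
v = √(r g tanθ) = √(0.7029 × 9.81 × 0.7618) = √5.253 = 2.292 m/s.

2.29 m/s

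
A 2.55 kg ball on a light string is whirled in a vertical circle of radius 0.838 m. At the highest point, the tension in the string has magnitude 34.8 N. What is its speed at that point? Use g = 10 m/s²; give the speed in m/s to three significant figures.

4.45 m/s

At the top, T + mg = mv²/r, so v = √(r(T/m + g)) = √(0.838 × (34.8/2.55 + 10.0)) = √(0.838 × 23.65) = √19.82 = 4.452 m/s.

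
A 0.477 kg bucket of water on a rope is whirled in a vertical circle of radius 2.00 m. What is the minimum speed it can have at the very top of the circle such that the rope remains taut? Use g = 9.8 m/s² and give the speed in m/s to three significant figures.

At the top, both weight mg and T point toward the centre: T + mg = mv²/r.
At minimum speed T → 0, so mg = mv_min²/r ⇒ v_min = √(g r) = √(9.8 × 2.00) = 4.427 m/s.

4.43 m/s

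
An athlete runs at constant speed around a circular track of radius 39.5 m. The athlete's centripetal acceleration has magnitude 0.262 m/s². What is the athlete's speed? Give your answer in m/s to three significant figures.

3.22 m/s

a_c = v²/r ⇒ v = √(a_c · r) = √(0.262 × 39.5) = √10.35 = 3.217 m/s.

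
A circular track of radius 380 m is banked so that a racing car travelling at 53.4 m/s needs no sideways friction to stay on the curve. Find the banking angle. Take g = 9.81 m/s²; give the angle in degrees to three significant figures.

With no friction, the horizontal component of the normal force provides the centripetal force: N sinθ = mv²/r, while N cosθ = mg vertically.
Dividing: tanθ = v²/(r g) = (53.4)²/(380 × 9.81) = 2852/3728 = 0.7649.
θ = arctan(0.7649) = 37.41°.

37.4°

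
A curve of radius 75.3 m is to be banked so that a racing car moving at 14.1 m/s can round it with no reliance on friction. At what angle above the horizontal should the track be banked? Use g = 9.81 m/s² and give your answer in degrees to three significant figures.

With no friction, the horizontal component of the normal force provides the centripetal force: N sinθ = mv²/r, while N cosθ = mg vertically.
Dividing: tanθ = v²/(r g) = (14.1)²/(75.3 × 9.81) = 198.8/738.7 = 0.2691.
θ = arctan(0.2691) = 15.06°.

15.1°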